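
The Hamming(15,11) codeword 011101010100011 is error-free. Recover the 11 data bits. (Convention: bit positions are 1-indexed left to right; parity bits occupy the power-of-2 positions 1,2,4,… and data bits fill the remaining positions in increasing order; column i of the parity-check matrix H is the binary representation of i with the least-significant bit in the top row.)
Parity bits occupy power-of-2 positions; data bits are at positions {3,5,6,7,9,10,11,12,13,14,15} (1-indexed).
Extract: c[3]=1 c[5]=0 c[6]=1 c[7]=0 c[9]=0 c[10]=1 c[11]=0 c[12]=0 c[13]=0 c[14]=1 c[15]=1
Data = 10100100011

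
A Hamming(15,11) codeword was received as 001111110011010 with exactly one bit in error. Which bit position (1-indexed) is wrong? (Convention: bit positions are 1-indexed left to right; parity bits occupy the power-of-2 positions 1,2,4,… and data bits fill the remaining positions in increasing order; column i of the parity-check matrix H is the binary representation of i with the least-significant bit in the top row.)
Syndrome s = H · r^T (mod 2), r = 001111110011010:
  s[0] = (101010101010101)·(001111110011010) mod 2 = 0+0+1+0+1+0+1+0+0+0+1+0+0+0+0 mod 2 = 0
  s[1] = (011001100110011)·(001111110011010) mod 2 = 0+0+1+0+0+1+1+0+0+0+1+0+0+1+0 mod 2 = 1
  s[2] = (000111100001111)·(001111110011010) mod 2 = 0+0+0+1+1+1+1+0+0+0+0+1+0+1+0 mod 2 = 0
  s[3] = (000000011111111)·(001111110011010) mod 2 = 0+0+0+0+0+0+0+1+0+0+1+1+0+1+0 mod 2 = 0
Syndrome = 0100
Column i of H is the binary representation of i, so the syndrome is the binary index of the flipped bit.
Read s = 0100 with s[0] as LSB: 0·2^0 + 1·2^1 + 0·2^2 + 0·2^3 = 2.
Error is at bit position 2.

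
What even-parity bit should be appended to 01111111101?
Sum of data bits: 0+1+1+1+1+1+1+1+1+0+1 = 9.
9 mod 2 = 1, so parity bit = 1.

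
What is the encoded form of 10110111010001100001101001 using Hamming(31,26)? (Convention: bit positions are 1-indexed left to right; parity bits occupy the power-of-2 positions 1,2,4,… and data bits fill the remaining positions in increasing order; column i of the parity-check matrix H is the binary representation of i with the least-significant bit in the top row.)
Codeword c = d · G (mod 2), d = 10110111010001100001101001:
  c[0] = d·G[:,0] = (10110111010001100001101001)·(11011010101101010101010101) mod 2 = 1+0+0+1+0+0+1+0+0+0+0+0+0+1+0+0+0+0+0+1+0+0+0+0+0+1 mod 2 = 0
  c[1] = d·G[:,1] = (10110111010001100001101001)·(10110110011011001100110011) mod 2 = 1+0+1+1+0+1+1+0+0+1+0+0+0+1+0+0+0+0+0+0+1+0+0+0+0+1 mod 2 = 1
  c[2] = d·G[:,2] = (10110111010001100001101001)·(10000000000000000000000000) mod 2 = 1+0+0+0+0+0+0+0+0+0+0+0+0+0+0+0+0+0+0+0+0+0+0+0+0+0 mod 2 = 1
  c[3] = d·G[:,3] = (10110111010001100001101001)·(01110001111000111100001111) mod 2 = 0+0+1+1+0+0+0+1+0+1+0+0+0+0+1+0+0+0+0+0+0+0+1+0+0+1 mod 2 = 1
  c[4] = d·G[:,4] = (10110111010001100001101001)·(01000000000000000000000000) mod 2 = 0+0+0+0+0+0+0+0+0+0+0+0+0+0+0+0+0+0+0+0+0+0+0+0+0+0 mod 2 = 0
  c[5] = d·G[:,5] = (10110111010001100001101001)·(00100000000000000000000000) mod 2 = 0+0+1+0+0+0+0+0+0+0+0+0+0+0+0+0+0+0+0+0+0+0+0+0+0+0 mod 2 = 1
  c[6] = d·G[:,6] = (10110111010001100001101001)·(00010000000000000000000000) mod 2 = 0+0+0+1+0+0+0+0+0+0+0+0+0+0+0+0+0+0+0+0+0+0+0+0+0+0 mod 2 = 1
  c[7] = d·G[:,7] = (10110111010001100001101001)·(00001111111000000011111111) mod 2 = 0+0+0+0+0+1+1+1+0+1+0+0+0+0+0+0+0+0+0+1+1+0+1+0+0+1 mod 2 = 0
  c[8] = d·G[:,8] = (10110111010001100001101001)·(00001000000000000000000000) mod 2 = 0+0+0+0+0+0+0+0+0+0+0+0+0+0+0+0+0+0+0+0+0+0+0+0+0+0 mod 2 = 0
  c[9] = d·G[:,9] = (10110111010001100001101001)·(00000100000000000000000000) mod 2 = 0+0+0+0+0+1+0+0+0+0+0+0+0+0+0+0+0+0+0+0+0+0+0+0+0+0 mod 2 = 1
  c[10] = d·G[:,10] = (10110111010001100001101001)·(00000010000000000000000000) mod 2 = 0+0+0+0+0+0+1+0+0+0+0+0+0+0+0+0+0+0+0+0+0+0+0+0+0+0 mod 2 = 1
  c[11] = d·G[:,11] = (10110111010001100001101001)·(00000001000000000000000000) mod 2 = 0+0+0+0+0+0+0+1+0+0+0+0+0+0+0+0+0+0+0+0+0+0+0+0+0+0 mod 2 = 1
  c[12] = d·G[:,12] = (10110111010001100001101001)·(00000000100000000000000000) mod 2 = 0+0+0+0+0+0+0+0+0+0+0+0+0+0+0+0+0+0+0+0+0+0+0+0+0+0 mod 2 = 0
  c[13] = d·G[:,13] = (10110111010001100001101001)·(00000000010000000000000000) mod 2 = 0+0+0+0+0+0+0+0+0+1+0+0+0+0+0+0+0+0+0+0+0+0+0+0+0+0 mod 2 = 1
  c[14] = d·G[:,14] = (10110111010001100001101001)·(00000000001000000000000000) mod 2 = 0+0+0+0+0+0+0+0+0+0+0+0+0+0+0+0+0+0+0+0+0+0+0+0+0+0 mod 2 = 0
  c[15] = d·G[:,15] = (10110111010001100001101001)·(00000000000111111111111111) mod 2 = 0+0+0+0+0+0+0+0+0+0+0+0+0+1+1+0+0+0+0+1+1+0+1+0+0+1 mod 2 = 0
  c[16] = d·G[:,16] = (10110111010001100001101001)·(00000000000100000000000000) mod 2 = 0+0+0+0+0+0+0+0+0+0+0+0+0+0+0+0+0+0+0+0+0+0+0+0+0+0 mod 2 = 0
  c[17] = d·G[:,17] = (10110111010001100001101001)·(00000000000010000000000000) mod 2 = 0+0+0+0+0+0+0+0+0+0+0+0+0+0+0+0+0+0+0+0+0+0+0+0+0+0 mod 2 = 0
  c[18] = d·G[:,18] = (10110111010001100001101001)·(00000000000001000000000000) mod 2 = 0+0+0+0+0+0+0+0+0+0+0+0+0+1+0+0+0+0+0+0+0+0+0+0+0+0 mod 2 = 1
  c[19] = d·G[:,19] = (10110111010001100001101001)·(00000000000000100000000000) mod 2 = 0+0+0+0+0+0+0+0+0+0+0+0+0+0+1+0+0+0+0+0+0+0+0+0+0+0 mod 2 = 1
  c[20] = d·G[:,20] = (10110111010001100001101001)·(00000000000000010000000000) mod 2 = 0+0+0+0+0+0+0+0+0+0+0+0+0+0+0+0+0+0+0+0+0+0+0+0+0+0 mod 2 = 0
  c[21] = d·G[:,21] = (10110111010001100001101001)·(00000000000000001000000000) mod 2 = 0+0+0+0+0+0+0+0+0+0+0+0+0+0+0+0+0+0+0+0+0+0+0+0+0+0 mod 2 = 0
  c[22] = d·G[:,22] = (10110111010001100001101001)·(00000000000000000100000000) mod 2 = 0+0+0+0+0+0+0+0+0+0+0+0+0+0+0+0+0+0+0+0+0+0+0+0+0+0 mod 2 = 0
  c[23] = d·G[:,23] = (10110111010001100001101001)·(00000000000000000010000000) mod 2 = 0+0+0+0+0+0+0+0+0+0+0+0+0+0+0+0+0+0+0+0+0+0+0+0+0+0 mod 2 = 0
  c[24] = d·G[:,24] = (10110111010001100001101001)·(00000000000000000001000000) mod 2 = 0+0+0+0+0+0+0+0+0+0+0+0+0+0+0+0+0+0+0+1+0+0+0+0+0+0 mod 2 = 1
  c[25] = d·G[:,25] = (10110111010001100001101001)·(00000000000000000000100000) mod 2 = 0+0+0+0+0+0+0+0+0+0+0+0+0+0+0+0+0+0+0+0+1+0+0+0+0+0 mod 2 = 1
  c[26] = d·G[:,26] = (10110111010001100001101001)·(00000000000000000000010000) mod 2 = 0+0+0+0+0+0+0+0+0+0+0+0+0+0+0+0+0+0+0+0+0+0+0+0+0+0 mod 2 = 0
  c[27] = d·G[:,27] = (10110111010001100001101001)·(00000000000000000000001000) mod 2 = 0+0+0+0+0+0+0+0+0+0+0+0+0+0+0+0+0+0+0+0+0+0+1+0+0+0 mod 2 = 1
  c[28] = d·G[:,28] = (10110111010001100001101001)·(00000000000000000000000100) mod 2 = 0+0+0+0+0+0+0+0+0+0+0+0+0+0+0+0+0+0+0+0+0+0+0+0+0+0 mod 2 = 0
  c[29] = d·G[:,29] = (10110111010001100001101001)·(00000000000000000000000010) mod 2 = 0+0+0+0+0+0+0+0+0+0+0+0+0+0+0+0+0+0+0+0+0+0+0+0+0+0 mod 2 = 0
  c[30] = d·G[:,30] = (10110111010001100001101001)·(00000000000000000000000001) mod 2 = 0+0+0+0+0+0+0+0+0+0+0+0+0+0+0+0+0+0+0+0+0+0+0+0+0+1 mod 2 = 1
Codeword = 0111011001110100001100001101001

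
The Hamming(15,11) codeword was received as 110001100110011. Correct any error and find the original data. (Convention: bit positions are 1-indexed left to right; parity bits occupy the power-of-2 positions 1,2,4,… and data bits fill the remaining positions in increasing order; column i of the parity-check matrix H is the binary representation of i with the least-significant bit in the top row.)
Syndrome s = H · r^T (mod 2), r = 110001100110011:
  s[0] = (101010101010101)·(110001100110011) mod 2 = 1+0+0+0+0+0+1+0+0+0+1+0+0+0+1 mod 2 = 0
  s[1] = (011001100110011)·(110001100110011) mod 2 = 0+1+0+0+0+1+1+0+0+1+1+0+0+1+1 mod 2 = 1
  s[2] = (000111100001111)·(110001100110011) mod 2 = 0+0+0+0+0+1+1+0+0+0+0+0+0+1+1 mod 2 = 0
  s[3] = (000000011111111)·(110001100110011) mod 2 = 0+0+0+0+0+0+0+0+0+1+1+0+0+1+1 mod 2 = 0
Syndrome = 0100
Column 2 of H equals this syndrome → error at bit 2 (1-indexed).
Flip bit 2: 110001100110011 → 100001100110011
Extract data bits at positions {3,5,6,7,9,10,11,12,13,14,15}: 00110110011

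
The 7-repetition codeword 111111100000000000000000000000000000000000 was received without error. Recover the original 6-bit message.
Split into 7-bit blocks: 1111111 0000000 0000000 0000000 0000000 0000000
Data = 100000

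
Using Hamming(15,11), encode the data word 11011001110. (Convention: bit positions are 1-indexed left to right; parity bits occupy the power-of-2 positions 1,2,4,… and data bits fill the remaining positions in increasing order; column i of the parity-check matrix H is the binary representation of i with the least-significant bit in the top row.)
Codeword c = d · G (mod 2), d = 11011001110:
  c[0] = d·G[:,0] = (11011001110)·(11011010101) mod 2 = 1+1+0+1+1+0+0+0+1+0+0 mod 2 = 1
  c[1] = d·G[:,1] = (11011001110)·(10110110011) mod 2 = 1+0+0+1+0+0+0+0+0+1+0 mod 2 = 1
  c[2] = d·G[:,2] = (11011001110)·(10000000000) mod 2 = 1+0+0+0+0+0+0+0+0+0+0 mod 2 = 1
  c[3] = d·G[:,3] = (11011001110)·(01110001111) mod 2 = 0+1+0+1+0+0+0+1+1+1+0 mod 2 = 1
  c[4] = d·G[:,4] = (11011001110)·(01000000000) mod 2 = 0+1+0+0+0+0+0+0+0+0+0 mod 2 = 1
  c[5] = d·G[:,5] = (11011001110)·(00100000000) mod 2 = 0+0+0+0+0+0+0+0+0+0+0 mod 2 = 0
  c[6] = d·G[:,6] = (11011001110)·(00010000000) mod 2 = 0+0+0+1+0+0+0+0+0+0+0 mod 2 = 1
  c[7] = d·G[:,7] = (11011001110)·(00001111111) mod 2 = 0+0+0+0+1+0+0+1+1+1+0 mod 2 = 0
  c[8] = d·G[:,8] = (11011001110)·(00001000000) mod 2 = 0+0+0+0+1+0+0+0+0+0+0 mod 2 = 1
  c[9] = d·G[:,9] = (11011001110)·(00000100000) mod 2 = 0+0+0+0+0+0+0+0+0+0+0 mod 2 = 0
  c[10] = d·G[:,10] = (11011001110)·(00000010000) mod 2 = 0+0+0+0+0+0+0+0+0+0+0 mod 2 = 0
  c[11] = d·G[:,11] = (11011001110)·(00000001000) mod 2 = 0+0+0+0+0+0+0+1+0+0+0 mod 2 = 1
  c[12] = d·G[:,12] = (11011001110)·(00000000100) mod 2 = 0+0+0+0+0+0+0+0+1+0+0 mod 2 = 1
  c[13] = d·G[:,13] = (11011001110)·(00000000010) mod 2 = 0+0+0+0+0+0+0+0+0+1+0 mod 2 = 1
  c[14] = d·G[:,14] = (11011001110)·(00000000001) mod 2 = 0+0+0+0+0+0+0+0+0+0+0 mod 2 = 0
Codeword = 111110101001110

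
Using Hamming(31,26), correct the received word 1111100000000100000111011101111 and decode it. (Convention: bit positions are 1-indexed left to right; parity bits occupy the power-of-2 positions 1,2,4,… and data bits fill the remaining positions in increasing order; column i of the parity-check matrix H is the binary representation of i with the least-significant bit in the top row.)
Syndrome s = H · r^T (mod 2), r = 1111100000000100000111011101111:
  s[0] = (1010101010101010101010101010101)·(1111100000000100000111011101111) mod 2 = 1+0+1+0+1+0+0+0+0+0+0+0+0+0+0+0+0+0+0+0+1+0+0+0+1+0+0+0+1+0+1 mod 2 = 1
  s[1] = (0110011001100110011001100110011)·(1111100000000100000111011101111) mod 2 = 0+1+1+0+0+0+0+0+0+0+0+0+0+1+0+0+0+0+0+0+0+1+0+0+0+1+0+0+0+1+1 mod 2 = 1
  s[2] = (0001111000011110000111100001111)·(1111100000000100000111011101111) mod 2 = 0+0+0+1+1+0+0+0+0+0+0+0+0+1+0+0+0+0+0+1+1+1+0+0+0+0+0+1+1+1+1 mod 2 = 0
  s[3] = (0000000111111110000000011111111)·(1111100000000100000111011101111) mod 2 = 0+0+0+0+0+0+0+0+0+0+0+0+0+1+0+0+0+0+0+0+0+0+0+1+1+1+0+1+1+1+1 mod 2 = 0
  s[4] = (0000000000000001111111111111111)·(1111100000000100000111011101111) mod 2 = 0+0+0+0+0+0+0+0+0+0+0+0+0+0+0+0+0+0+0+1+1+1+0+1+1+1+0+1+1+1+1 mod 2 = 0
Syndrome = 11000
Column 3 of H equals this syndrome → error at bit 3 (1-indexed).
Flip bit 3: 1111100000000100000111011101111 → 1101100000000100000111011101111
Extract data bits at positions {3,5,6,7,9,10,11,12,13,14,15,17,18,19,20,21,22,23,24,25,26,27,28,29,30,31}: 01000000010000111011101111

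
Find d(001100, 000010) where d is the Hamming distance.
XOR = 001110, count of 1s = 3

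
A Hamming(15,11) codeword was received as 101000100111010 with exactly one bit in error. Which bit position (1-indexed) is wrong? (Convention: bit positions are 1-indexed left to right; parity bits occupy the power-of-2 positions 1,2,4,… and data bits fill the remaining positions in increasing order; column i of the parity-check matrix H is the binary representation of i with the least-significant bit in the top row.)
Syndrome s = H · r^T (mod 2), r = 101000100111010:
  s[0] = (101010101010101)·(101000100111010) mod 2 = 1+0+1+0+0+0+1+0+0+0+1+0+0+0+0 mod 2 = 0
  s[1] = (011001100110011)·(101000100111010) mod 2 = 0+0+1+0+0+0+1+0+0+1+1+0+0+1+0 mod 2 = 1
  s[2] = (000111100001111)·(101000100111010) mod 2 = 0+0+0+0+0+0+1+0+0+0+0+1+0+1+0 mod 2 = 1
  s[3] = (000000011111111)·(101000100111010) mod 2 = 0+0+0+0+0+0+0+0+0+1+1+1+0+1+0 mod 2 = 0
Syndrome = 0110
Column i of H is the binary representation of i, so the syndrome is the binary index of the flipped bit.
Read s = 0110 with s[0] as LSB: 0·2^0 + 1·2^1 + 1·2^2 + 0·2^3 = 6.
Error is at bit position 6.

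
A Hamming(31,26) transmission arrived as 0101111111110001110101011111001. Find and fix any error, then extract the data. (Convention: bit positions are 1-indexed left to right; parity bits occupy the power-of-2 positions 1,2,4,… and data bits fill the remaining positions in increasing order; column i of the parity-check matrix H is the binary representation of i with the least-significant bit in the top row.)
Syndrome s = H · r^T (mod 2), r = 0101111111110001110101011111001:
  s[0] = (1010101010101010101010101010101)·(0101111111110001110101011111001) mod 2 = 0+0+0+0+1+0+1+0+1+0+1+0+0+0+0+0+1+0+0+0+0+0+0+0+1+0+1+0+0+0+1 mod 2 = 0
  s[1] = (0110011001100110011001100110011)·(0101111111110001110101011111001) mod 2 = 0+1+0+0+0+1+1+0+0+1+1+0+0+0+0+0+0+1+0+0+0+1+0+0+0+1+1+0+0+0+1 mod 2 = 0
  s[2] = (0001111000011110000111100001111)·(0101111111110001110101011111001) mod 2 = 0+0+0+1+1+1+1+0+0+0+0+1+0+0+0+0+0+0+0+1+0+1+0+0+0+0+0+1+0+0+1 mod 2 = 1
  s[3] = (0000000111111110000000011111111)·(0101111111110001110101011111001) mod 2 = 0+0+0+0+0+0+0+1+1+1+1+1+0+0+0+0+0+0+0+0+0+0+0+1+1+1+1+1+0+0+1 mod 2 = 1
  s[4] = (0000000000000001111111111111111)·(0101111111110001110101011111001) mod 2 = 0+0+0+0+0+0+0+0+0+0+0+0+0+0+0+1+1+1+0+1+0+1+0+1+1+1+1+1+0+0+1 mod 2 = 1
Syndrome = 00111
Column 28 of H equals this syndrome → error at bit 28 (1-indexed).
Flip bit 28: 0101111111110001110101011111001 → 0101111111110001110101011110001
Extract data bits at positions {3,5,6,7,9,10,11,12,13,14,15,17,18,19,20,21,22,23,24,25,26,27,28,29,30,31}: 01111111000110101011110001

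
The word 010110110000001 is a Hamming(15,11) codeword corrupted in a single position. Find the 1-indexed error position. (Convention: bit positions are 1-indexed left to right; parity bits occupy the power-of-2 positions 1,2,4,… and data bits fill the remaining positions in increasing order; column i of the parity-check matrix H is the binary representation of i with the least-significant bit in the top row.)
Syndrome s = H · r^T (mod 2), r = 010110110000001:
  s[0] = (101010101010101)·(010110110000001) mod 2 = 0+0+0+0+1+0+1+0+0+0+0+0+0+0+1 mod 2 = 1
  s[1] = (011001100110011)·(010110110000001) mod 2 = 0+1+0+0+0+0+1+0+0+0+0+0+0+0+1 mod 2 = 1
  s[2] = (000111100001111)·(010110110000001) mod 2 = 0+0+0+1+1+0+1+0+0+0+0+0+0+0+1 mod 2 = 0
  s[3] = (000000011111111)·(010110110000001) mod 2 = 0+0+0+0+0+0+0+1+0+0+0+0+0+0+1 mod 2 = 0
Syndrome = 1100
Column i of H is the binary representation of i, so the syndrome is the binary index of the flipped bit.
Read s = 1100 with s[0] as LSB: 1·2^0 + 1·2^1 + 0·2^2 + 0·2^3 = 3.
Error is at bit position 3.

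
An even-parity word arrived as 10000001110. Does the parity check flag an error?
Sum of received bits: 1+0+0+0+0+0+0+1+1+1+0 = 4; 4 mod 2 = 0. Result is 0 → no error detected.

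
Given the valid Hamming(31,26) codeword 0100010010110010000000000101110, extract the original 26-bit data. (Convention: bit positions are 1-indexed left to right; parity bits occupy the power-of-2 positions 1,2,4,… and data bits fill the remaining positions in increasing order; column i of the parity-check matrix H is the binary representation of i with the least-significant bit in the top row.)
Parity bits occupy power-of-2 positions; data bits are at positions {3,5,6,7,9,10,11,12,13,14,15,17,18,19,20,21,22,23,24,25,26,27,28,29,30,31} (1-indexed).
Extract: c[3]=0 c[5]=0 c[6]=1 c[7]=0 c[9]=1 c[10]=0 c[11]=1 c[12]=1 c[13]=0 c[14]=0 c[15]=1 c[17]=0 c[18]=0 c[19]=0 c[20]=0 c[21]=0 c[22]=0 c[23]=0 c[24]=0 c[25]=0 c[26]=1 c[27]=0 c[28]=1 c[29]=1 c[30]=1 c[31]=0
Data = 00101011001000000000101110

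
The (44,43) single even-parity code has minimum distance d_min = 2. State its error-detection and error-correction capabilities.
Detection only: up to d_min − 1 = 1 errors.
Correction: up to ⌊(d_min − 1)/2⌋ = ⌊1/2⌋ = 0 errors.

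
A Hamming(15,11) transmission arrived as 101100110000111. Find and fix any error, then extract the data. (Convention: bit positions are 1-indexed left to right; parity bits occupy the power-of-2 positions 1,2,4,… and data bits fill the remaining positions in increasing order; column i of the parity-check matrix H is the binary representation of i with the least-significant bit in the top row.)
Syndrome s = H · r^T (mod 2), r = 101100110000111:
  s[0] = (101010101010101)·(101100110000111) mod 2 = 1+0+1+0+0+0+1+0+0+0+0+0+1+0+1 mod 2 = 1
  s[1] = (011001100110011)·(101100110000111) mod 2 = 0+0+1+0+0+0+1+0+0+0+0+0+0+1+1 mod 2 = 0
  s[2] = (000111100001111)·(101100110000111) mod 2 = 0+0+0+1+0+0+1+0+0+0+0+0+1+1+1 mod 2 = 1
  s[3] = (000000011111111)·(101100110000111) mod 2 = 0+0+0+0+0+0+0+1+0+0+0+0+1+1+1 mod 2 = 0
Syndrome = 1010
Column 5 of H equals this syndrome → error at bit 5 (1-indexed).
Flip bit 5: 101100110000111 → 101110110000111
Extract data bits at positions {3,5,6,7,9,10,11,12,13,14,15}: 11010000111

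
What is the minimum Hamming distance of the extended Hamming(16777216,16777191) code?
d_min = 4 (adding an overall parity bit to Hamming(16777215,16777191) raises d_min from 3 to 4).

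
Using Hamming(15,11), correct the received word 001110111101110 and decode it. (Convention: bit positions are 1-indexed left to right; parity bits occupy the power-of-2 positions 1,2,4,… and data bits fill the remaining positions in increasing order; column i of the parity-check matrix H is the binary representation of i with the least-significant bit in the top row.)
Syndrome s = H · r^T (mod 2), r = 001110111101110:
  s[0] = (101010101010101)·(001110111101110) mod 2 = 0+0+1+0+1+0+1+0+1+0+0+0+1+0+0 mod 2 = 1
  s[1] = (011001100110011)·(001110111101110) mod 2 = 0+0+1+0+0+0+1+0+0+1+0+0+0+1+0 mod 2 = 0
  s[2] = (000111100001111)·(001110111101110) mod 2 = 0+0+0+1+1+0+1+0+0+0+0+1+1+1+0 mod 2 = 0
  s[3] = (000000011111111)·(001110111101110) mod 2 = 0+0+0+0+0+0+0+1+1+1+0+1+1+1+0 mod 2 = 0
Syndrome = 1000
Column 1 of H equals this syndrome → error at bit 1 (1-indexed).
Flip bit 1: 001110111101110 → 101110111101110
Extract data bits at positions {3,5,6,7,9,10,11,12,13,14,15}: 11011101110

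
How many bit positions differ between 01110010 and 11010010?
XOR = 10100000, count of 1s = 2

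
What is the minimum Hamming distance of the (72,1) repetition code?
d_min = 72 (the only two codewords are 0…0 and 1…1, differing in all 72 positions).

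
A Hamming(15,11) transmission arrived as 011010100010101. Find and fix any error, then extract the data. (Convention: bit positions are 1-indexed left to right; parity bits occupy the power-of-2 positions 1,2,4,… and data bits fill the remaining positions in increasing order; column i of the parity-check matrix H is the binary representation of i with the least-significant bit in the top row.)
Syndrome s = H · r^T (mod 2), r = 011010100010101:
  s[0] = (101010101010101)·(011010100010101) mod 2 = 0+0+1+0+1+0+1+0+0+0+1+0+1+0+1 mod 2 = 0
  s[1] = (011001100110011)·(011010100010101) mod 2 = 0+1+1+0+0+0+1+0+0+0+1+0+0+0+1 mod 2 = 1
  s[2] = (000111100001111)·(011010100010101) mod 2 = 0+0+0+0+1+0+1+0+0+0+0+0+1+0+1 mod 2 = 0
  s[3] = (000000011111111)·(011010100010101) mod 2 = 0+0+0+0+0+0+0+0+0+0+1+0+1+0+1 mod 2 = 1
Syndrome = 0101
Column 10 of H equals this syndrome → error at bit 10 (1-indexed).
Flip bit 10: 011010100010101 → 011010100110101
Extract data bits at positions {3,5,6,7,9,10,11,12,13,14,15}: 11010110101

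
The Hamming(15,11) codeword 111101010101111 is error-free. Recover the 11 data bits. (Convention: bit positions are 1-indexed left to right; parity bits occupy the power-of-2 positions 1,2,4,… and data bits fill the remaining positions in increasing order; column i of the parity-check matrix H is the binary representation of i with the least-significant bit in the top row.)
Parity bits occupy power-of-2 positions; data bits are at positions {3,5,6,7,9,10,11,12,13,14,15} (1-indexed).
Extract: c[3]=1 c[5]=0 c[6]=1 c[7]=0 c[9]=0 c[10]=1 c[11]=0 c[12]=1 c[13]=1 c[14]=1 c[15]=1
Data = 10100101111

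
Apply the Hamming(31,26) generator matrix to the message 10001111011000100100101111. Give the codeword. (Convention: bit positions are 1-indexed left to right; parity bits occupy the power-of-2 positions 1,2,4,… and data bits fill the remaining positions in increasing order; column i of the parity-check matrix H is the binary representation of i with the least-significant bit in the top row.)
Codeword c = d · G (mod 2), d = 10001111011000100100101111:
  c[0] = d·G[:,0] = (10001111011000100100101111)·(11011010101101010101010101) mod 2 = 1+0+0+0+1+0+1+0+0+0+1+0+0+0+0+0+0+1+0+0+0+0+0+1+0+1 mod 2 = 1
  c[1] = d·G[:,1] = (10001111011000100100101111)·(10110110011011001100110011) mod 2 = 1+0+0+0+0+1+1+0+0+1+1+0+0+0+0+0+0+1+0+0+1+0+0+0+1+1 mod 2 = 1
  c[2] = d·G[:,2] = (10001111011000100100101111)·(10000000000000000000000000) mod 2 = 1+0+0+0+0+0+0+0+0+0+0+0+0+0+0+0+0+0+0+0+0+0+0+0+0+0 mod 2 = 1
  c[3] = d·G[:,3] = (10001111011000100100101111)·(01110001111000111100001111) mod 2 = 0+0+0+0+0+0+0+1+0+1+1+0+0+0+1+0+0+1+0+0+0+0+1+1+1+1 mod 2 = 1
  c[4] = d·G[:,4] = (10001111011000100100101111)·(01000000000000000000000000) mod 2 = 0+0+0+0+0+0+0+0+0+0+0+0+0+0+0+0+0+0+0+0+0+0+0+0+0+0 mod 2 = 0
  c[5] = d·G[:,5] = (10001111011000100100101111)·(00100000000000000000000000) mod 2 = 0+0+0+0+0+0+0+0+0+0+0+0+0+0+0+0+0+0+0+0+0+0+0+0+0+0 mod 2 = 0
  c[6] = d·G[:,6] = (10001111011000100100101111)·(00010000000000000000000000) mod 2 = 0+0+0+0+0+0+0+0+0+0+0+0+0+0+0+0+0+0+0+0+0+0+0+0+0+0 mod 2 = 0
  c[7] = d·G[:,7] = (10001111011000100100101111)·(00001111111000000011111111) mod 2 = 0+0+0+0+1+1+1+1+0+1+1+0+0+0+0+0+0+0+0+0+1+0+1+1+1+1 mod 2 = 1
  c[8] = d·G[:,8] = (10001111011000100100101111)·(00001000000000000000000000) mod 2 = 0+0+0+0+1+0+0+0+0+0+0+0+0+0+0+0+0+0+0+0+0+0+0+0+0+0 mod 2 = 1
  c[9] = d·G[:,9] = (10001111011000100100101111)·(00000100000000000000000000) mod 2 = 0+0+0+0+0+1+0+0+0+0+0+0+0+0+0+0+0+0+0+0+0+0+0+0+0+0 mod 2 = 1
  c[10] = d·G[:,10] = (10001111011000100100101111)·(00000010000000000000000000) mod 2 = 0+0+0+0+0+0+1+0+0+0+0+0+0+0+0+0+0+0+0+0+0+0+0+0+0+0 mod 2 = 1
  c[11] = d·G[:,11] = (10001111011000100100101111)·(00000001000000000000000000) mod 2 = 0+0+0+0+0+0+0+1+0+0+0+0+0+0+0+0+0+0+0+0+0+0+0+0+0+0 mod 2 = 1
  c[12] = d·G[:,12] = (10001111011000100100101111)·(00000000100000000000000000) mod 2 = 0+0+0+0+0+0+0+0+0+0+0+0+0+0+0+0+0+0+0+0+0+0+0+0+0+0 mod 2 = 0
  c[13] = d·G[:,13] = (10001111011000100100101111)·(00000000010000000000000000) mod 2 = 0+0+0+0+0+0+0+0+0+1+0+0+0+0+0+0+0+0+0+0+0+0+0+0+0+0 mod 2 = 1
  c[14] = d·G[:,14] = (10001111011000100100101111)·(00000000001000000000000000) mod 2 = 0+0+0+0+0+0+0+0+0+0+1+0+0+0+0+0+0+0+0+0+0+0+0+0+0+0 mod 2 = 1
  c[15] = d·G[:,15] = (10001111011000100100101111)·(00000000000111111111111111) mod 2 = 0+0+0+0+0+0+0+0+0+0+0+0+0+0+1+0+0+1+0+0+1+0+1+1+1+1 mod 2 = 1
  c[16] = d·G[:,16] = (10001111011000100100101111)·(00000000000100000000000000) mod 2 = 0+0+0+0+0+0+0+0+0+0+0+0+0+0+0+0+0+0+0+0+0+0+0+0+0+0 mod 2 = 0
  c[17] = d·G[:,17] = (10001111011000100100101111)·(00000000000010000000000000) mod 2 = 0+0+0+0+0+0+0+0+0+0+0+0+0+0+0+0+0+0+0+0+0+0+0+0+0+0 mod 2 = 0
  c[18] = d·G[:,18] = (10001111011000100100101111)·(00000000000001000000000000) mod 2 = 0+0+0+0+0+0+0+0+0+0+0+0+0+0+0+0+0+0+0+0+0+0+0+0+0+0 mod 2 = 0
  c[19] = d·G[:,19] = (10001111011000100100101111)·(00000000000000100000000000) mod 2 = 0+0+0+0+0+0+0+0+0+0+0+0+0+0+1+0+0+0+0+0+0+0+0+0+0+0 mod 2 = 1
  c[20] = d·G[:,20] = (10001111011000100100101111)·(00000000000000010000000000) mod 2 = 0+0+0+0+0+0+0+0+0+0+0+0+0+0+0+0+0+0+0+0+0+0+0+0+0+0 mod 2 = 0
  c[21] = d·G[:,21] = (10001111011000100100101111)·(00000000000000001000000000) mod 2 = 0+0+0+0+0+0+0+0+0+0+0+0+0+0+0+0+0+0+0+0+0+0+0+0+0+0 mod 2 = 0
  c[22] = d·G[:,22] = (10001111011000100100101111)·(00000000000000000100000000) mod 2 = 0+0+0+0+0+0+0+0+0+0+0+0+0+0+0+0+0+1+0+0+0+0+0+0+0+0 mod 2 = 1
  c[23] = d·G[:,23] = (10001111011000100100101111)·(00000000000000000010000000) mod 2 = 0+0+0+0+0+0+0+0+0+0+0+0+0+0+0+0+0+0+0+0+0+0+0+0+0+0 mod 2 = 0
  c[24] = d·G[:,24] = (10001111011000100100101111)·(00000000000000000001000000) mod 2 = 0+0+0+0+0+0+0+0+0+0+0+0+0+0+0+0+0+0+0+0+0+0+0+0+0+0 mod 2 = 0
  c[25] = d·G[:,25] = (10001111011000100100101111)·(00000000000000000000100000) mod 2 = 0+0+0+0+0+0+0+0+0+0+0+0+0+0+0+0+0+0+0+0+1+0+0+0+0+0 mod 2 = 1
  c[26] = d·G[:,26] = (10001111011000100100101111)·(00000000000000000000010000) mod 2 = 0+0+0+0+0+0+0+0+0+0+0+0+0+0+0+0+0+0+0+0+0+0+0+0+0+0 mod 2 = 0
  c[27] = d·G[:,27] = (10001111011000100100101111)·(00000000000000000000001000) mod 2 = 0+0+0+0+0+0+0+0+0+0+0+0+0+0+0+0+0+0+0+0+0+0+1+0+0+0 mod 2 = 1
  c[28] = d·G[:,28] = (10001111011000100100101111)·(00000000000000000000000100) mod 2 = 0+0+0+0+0+0+0+0+0+0+0+0+0+0+0+0+0+0+0+0+0+0+0+1+0+0 mod 2 = 1
  c[29] = d·G[:,29] = (10001111011000100100101111)·(00000000000000000000000010) mod 2 = 0+0+0+0+0+0+0+0+0+0+0+0+0+0+0+0+0+0+0+0+0+0+0+0+1+0 mod 2 = 1
  c[30] = d·G[:,30] = (10001111011000100100101111)·(00000000000000000000000001) mod 2 = 0+0+0+0+0+0+0+0+0+0+0+0+0+0+0+0+0+0+0+0+0+0+0+0+0+1 mod 2 = 1
Codeword = 1111000111110111000100100101111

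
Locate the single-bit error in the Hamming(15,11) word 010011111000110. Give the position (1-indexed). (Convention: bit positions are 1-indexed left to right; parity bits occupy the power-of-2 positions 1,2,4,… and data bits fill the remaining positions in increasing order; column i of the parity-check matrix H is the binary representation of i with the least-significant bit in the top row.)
Syndrome s = H · r^T (mod 2), r = 010011111000110:
  s[0] = (101010101010101)·(010011111000110) mod 2 = 0+0+0+0+1+0+1+0+1+0+0+0+1+0+0 mod 2 = 0
  s[1] = (011001100110011)·(010011111000110) mod 2 = 0+1+0+0+0+1+1+0+0+0+0+0+0+1+0 mod 2 = 0
  s[2] = (000111100001111)·(010011111000110) mod 2 = 0+0+0+0+1+1+1+0+0+0+0+0+1+1+0 mod 2 = 1
  s[3] = (000000011111111)·(010011111000110) mod 2 = 0+0+0+0+0+0+0+1+1+0+0+0+1+1+0 mod 2 = 0
Syndrome = 0010
Column i of H is the binary representation of i, so the syndrome is the binary index of the flipped bit.
Read s = 0010 with s[0] as LSB: 0·2^0 + 0·2^1 + 1·2^2 + 0·2^3 = 4.
Error is at bit position 4.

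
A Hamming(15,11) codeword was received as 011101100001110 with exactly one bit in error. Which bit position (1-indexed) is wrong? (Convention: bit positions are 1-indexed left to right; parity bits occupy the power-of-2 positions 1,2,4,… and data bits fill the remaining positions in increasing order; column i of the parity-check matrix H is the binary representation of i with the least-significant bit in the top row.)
Syndrome s = H · r^T (mod 2), r = 011101100001110:
  s[0] = (101010101010101)·(011101100001110) mod 2 = 0+0+1+0+0+0+1+0+0+0+0+0+1+0+0 mod 2 = 1
  s[1] = (011001100110011)·(011101100001110) mod 2 = 0+1+1+0+0+1+1+0+0+0+0+0+0+1+0 mod 2 = 1
  s[2] = (000111100001111)·(011101100001110) mod 2 = 0+0+0+1+0+1+1+0+0+0+0+1+1+1+0 mod 2 = 0
  s[3] = (000000011111111)·(011101100001110) mod 2 = 0+0+0+0+0+0+0+0+0+0+0+1+1+1+0 mod 2 = 1
Syndrome = 1101
Column i of H is the binary representation of i, so the syndrome is the binary index of the flipped bit.
Read s = 1101 with s[0] as LSB: 1·2^0 + 1·2^1 + 0·2^2 + 1·2^3 = 11.
Error is at bit position 11.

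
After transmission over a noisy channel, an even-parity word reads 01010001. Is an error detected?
Sum of received bits: 0+1+0+1+0+0+0+1 = 3; 3 mod 2 = 1. Result is 1 ≠ 0 → error detected.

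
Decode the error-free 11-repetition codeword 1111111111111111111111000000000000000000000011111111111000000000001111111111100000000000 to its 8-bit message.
Split into 11-bit blocks: 11111111111 11111111111 00000000000 00000000000 11111111111 00000000000 11111111111 00000000000
Data = 11001010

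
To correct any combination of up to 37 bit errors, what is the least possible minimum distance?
Correcting t errors requires d_min ≥ 2t + 1 = 2·37 + 1 = 75.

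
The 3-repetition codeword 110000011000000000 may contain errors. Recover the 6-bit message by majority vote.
Split into 3-bit blocks and majority-vote each:
  block 1 = 110: 2 ones, 1 zeros → 1
  block 2 = 000: 0 ones, 3 zeros → 0
  block 3 = 011: 2 ones, 1 zeros → 1
  block 4 = 000: 0 ones, 3 zeros → 0
  block 5 = 000: 0 ones, 3 zeros → 0
  block 6 = 000: 0 ones, 3 zeros → 0
Decoded = 101000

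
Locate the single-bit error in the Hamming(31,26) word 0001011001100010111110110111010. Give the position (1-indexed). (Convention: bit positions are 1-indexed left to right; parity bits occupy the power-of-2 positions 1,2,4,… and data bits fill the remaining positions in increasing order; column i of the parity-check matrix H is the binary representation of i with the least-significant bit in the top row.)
Syndrome s = H · r^T (mod 2), r = 0001011001100010111110110111010:
  s[0] = (1010101010101010101010101010101)·(0001011001100010111110110111010) mod 2 = 0+0+0+0+0+0+1+0+0+0+1+0+0+0+1+0+1+0+1+0+1+0+1+0+0+0+1+0+0+0+0 mod 2 = 0
  s[1] = (0110011001100110011001100110011)·(0001011001100010111110110111010) mod 2 = 0+0+0+0+0+1+1+0+0+1+1+0+0+0+1+0+0+1+1+0+0+0+1+0+0+1+1+0+0+1+0 mod 2 = 1
  s[2] = (0001111000011110000111100001111)·(0001011001100010111110110111010) mod 2 = 0+0+0+1+0+1+1+0+0+0+0+0+0+0+1+0+0+0+0+1+1+0+1+0+0+0+0+1+0+1+0 mod 2 = 1
  s[3] = (0000000111111110000000011111111)·(0001011001100010111110110111010) mod 2 = 0+0+0+0+0+0+0+0+0+1+1+0+0+0+1+0+0+0+0+0+0+0+0+1+0+1+1+1+0+1+0 mod 2 = 0
  s[4] = (0000000000000001111111111111111)·(0001011001100010111110110111010) mod 2 = 0+0+0+0+0+0+0+0+0+0+0+0+0+0+0+0+1+1+1+1+1+0+1+1+0+1+1+1+0+1+0 mod 2 = 1
Syndrome = 01101
Column i of H is the binary representation of i, so the syndrome is the binary index of the flipped bit.
Read s = 01101 with s[0] as LSB: 0·2^0 + 1·2^1 + 1·2^2 + 0·2^3 + 1·2^4 = 22.
Error is at bit position 22.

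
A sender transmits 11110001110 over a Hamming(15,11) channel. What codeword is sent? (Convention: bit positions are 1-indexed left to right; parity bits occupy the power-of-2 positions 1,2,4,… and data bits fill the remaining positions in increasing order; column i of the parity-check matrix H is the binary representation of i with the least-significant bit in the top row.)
Codeword c = d · G (mod 2), d = 11110001110:
  c[0] = d·G[:,0] = (11110001110)·(11011010101) mod 2 = 1+1+0+1+0+0+0+0+1+0+0 mod 2 = 0
  c[1] = d·G[:,1] = (11110001110)·(10110110011) mod 2 = 1+0+1+1+0+0+0+0+0+1+0 mod 2 = 0
  c[2] = d·G[:,2] = (11110001110)·(10000000000) mod 2 = 1+0+0+0+0+0+0+0+0+0+0 mod 2 = 1
  c[3] = d·G[:,3] = (11110001110)·(01110001111) mod 2 = 0+1+1+1+0+0+0+1+1+1+0 mod 2 = 0
  c[4] = d·G[:,4] = (11110001110)·(01000000000) mod 2 = 0+1+0+0+0+0+0+0+0+0+0 mod 2 = 1
  c[5] = d·G[:,5] = (11110001110)·(00100000000) mod 2 = 0+0+1+0+0+0+0+0+0+0+0 mod 2 = 1
  c[6] = d·G[:,6] = (11110001110)·(00010000000) mod 2 = 0+0+0+1+0+0+0+0+0+0+0 mod 2 = 1
  c[7] = d·G[:,7] = (11110001110)·(00001111111) mod 2 = 0+0+0+0+0+0+0+1+1+1+0 mod 2 = 1
  c[8] = d·G[:,8] = (11110001110)·(00001000000) mod 2 = 0+0+0+0+0+0+0+0+0+0+0 mod 2 = 0
  c[9] = d·G[:,9] = (11110001110)·(00000100000) mod 2 = 0+0+0+0+0+0+0+0+0+0+0 mod 2 = 0
  c[10] = d·G[:,10] = (11110001110)·(00000010000) mod 2 = 0+0+0+0+0+0+0+0+0+0+0 mod 2 = 0
  c[11] = d·G[:,11] = (11110001110)·(00000001000) mod 2 = 0+0+0+0+0+0+0+1+0+0+0 mod 2 = 1
  c[12] = d·G[:,12] = (11110001110)·(00000000100) mod 2 = 0+0+0+0+0+0+0+0+1+0+0 mod 2 = 1
  c[13] = d·G[:,13] = (11110001110)·(00000000010) mod 2 = 0+0+0+0+0+0+0+0+0+1+0 mod 2 = 1
  c[14] = d·G[:,14] = (11110001110)·(00000000001) mod 2 = 0+0+0+0+0+0+0+0+0+0+0 mod 2 = 0
Codeword = 001011110001110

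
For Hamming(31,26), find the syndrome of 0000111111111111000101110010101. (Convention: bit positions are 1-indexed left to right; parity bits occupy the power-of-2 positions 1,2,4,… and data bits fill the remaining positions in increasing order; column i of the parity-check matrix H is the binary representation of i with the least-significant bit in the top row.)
Syndrome s = H · r^T (mod 2), r = 0000111111111111000101110010101:
  s[0] = (1010101010101010101010101010101)·(0000111111111111000101110010101) mod 2 = 0+0+0+0+1+0+1+0+1+0+1+0+1+0+1+0+0+0+0+0+0+0+1+0+0+0+1+0+1+0+1 mod 2 = 0
  s[1] = (0110011001100110011001100110011)·(0000111111111111000101110010101) mod 2 = 0+0+0+0+0+1+1+0+0+1+1+0+0+1+1+0+0+0+0+0+0+1+1+0+0+0+1+0+0+0+1 mod 2 = 0
  s[2] = (0001111000011110000111100001111)·(0000111111111111000101110010101) mod 2 = 0+0+0+0+1+1+1+0+0+0+0+1+1+1+1+0+0+0+0+1+0+1+1+0+0+0+0+0+1+0+1 mod 2 = 0
  s[3] = (0000000111111110000000011111111)·(0000111111111111000101110010101) mod 2 = 0+0+0+0+0+0+0+1+1+1+1+1+1+1+1+0+0+0+0+0+0+0+0+1+0+0+1+0+1+0+1 mod 2 = 0
  s[4] = (0000000000000001111111111111111)·(0000111111111111000101110010101) mod 2 = 0+0+0+0+0+0+0+0+0+0+0+0+0+0+0+1+0+0+0+1+0+1+1+1+0+0+1+0+1+0+1 mod 2 = 0
Syndrome = 00000
s = 0: no error detected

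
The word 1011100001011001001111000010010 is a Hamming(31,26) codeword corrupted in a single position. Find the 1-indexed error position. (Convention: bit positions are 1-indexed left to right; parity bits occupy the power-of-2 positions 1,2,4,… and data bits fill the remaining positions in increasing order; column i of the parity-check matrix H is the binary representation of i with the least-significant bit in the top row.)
Syndrome s = H · r^T (mod 2), r = 1011100001011001001111000010010:
  s[0] = (1010101010101010101010101010101)·(1011100001011001001111000010010) mod 2 = 1+0+1+0+1+0+0+0+0+0+0+0+1+0+0+0+0+0+1+0+1+0+0+0+0+0+1+0+0+0+0 mod 2 = 1
  s[1] = (0110011001100110011001100110011)·(1011100001011001001111000010010) mod 2 = 0+0+1+0+0+0+0+0+0+1+0+0+0+0+0+0+0+0+1+0+0+1+0+0+0+0+1+0+0+1+0 mod 2 = 0
  s[2] = (0001111000011110000111100001111)·(1011100001011001001111000010010) mod 2 = 0+0+0+1+1+0+0+0+0+0+0+1+1+0+0+0+0+0+0+1+1+1+0+0+0+0+0+0+0+1+0 mod 2 = 0
  s[3] = (0000000111111110000000011111111)·(1011100001011001001111000010010) mod 2 = 0+0+0+0+0+0+0+0+0+1+0+1+1+0+0+0+0+0+0+0+0+0+0+0+0+0+1+0+0+1+0 mod 2 = 1
  s[4] = (0000000000000001111111111111111)·(1011100001011001001111000010010) mod 2 = 0+0+0+0+0+0+0+0+0+0+0+0+0+0+0+1+0+0+1+1+1+1+0+0+0+0+1+0+0+1+0 mod 2 = 1
Syndrome = 10011
Column i of H is the binary representation of i, so the syndrome is the binary index of the flipped bit.
Read s = 10011 with s[0] as LSB: 1·2^0 + 0·2^1 + 0·2^2 + 1·2^3 + 1·2^4 = 25.
Error is at bit position 25.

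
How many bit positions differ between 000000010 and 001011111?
XOR = 001011101, count of 1s = 5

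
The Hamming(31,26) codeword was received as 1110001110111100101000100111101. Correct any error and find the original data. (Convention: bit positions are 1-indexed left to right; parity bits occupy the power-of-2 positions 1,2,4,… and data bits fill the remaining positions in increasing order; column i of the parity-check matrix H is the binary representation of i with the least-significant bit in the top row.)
Syndrome s = H · r^T (mod 2), r = 1110001110111100101000100111101:
  s[0] = (1010101010101010101010101010101)·(1110001110111100101000100111101) mod 2 = 1+0+1+0+0+0+1+0+1+0+1+0+1+0+0+0+1+0+1+0+0+0+1+0+0+0+1+0+1+0+1 mod 2 = 0
  s[1] = (0110011001100110011001100110011)·(1110001110111100101000100111101) mod 2 = 0+1+1+0+0+0+1+0+0+0+1+0+0+1+0+0+0+0+1+0+0+0+1+0+0+1+1+0+0+0+1 mod 2 = 0
  s[2] = (0001111000011110000111100001111)·(1110001110111100101000100111101) mod 2 = 0+0+0+0+0+0+1+0+0+0+0+1+1+1+0+0+0+0+0+0+0+0+1+0+0+0+0+1+1+0+1 mod 2 = 0
  s[3] = (0000000111111110000000011111111)·(1110001110111100101000100111101) mod 2 = 0+0+0+0+0+0+0+1+1+0+1+1+1+1+0+0+0+0+0+0+0+0+0+0+0+1+1+1+1+0+1 mod 2 = 1
  s[4] = (0000000000000001111111111111111)·(1110001110111100101000100111101) mod 2 = 0+0+0+0+0+0+0+0+0+0+0+0+0+0+0+0+1+0+1+0+0+0+1+0+0+1+1+1+1+0+1 mod 2 = 0
Syndrome = 00010
Column 8 of H equals this syndrome → error at bit 8 (1-indexed).
Flip bit 8: 1110001110111100101000100111101 → 1110001010111100101000100111101
Extract data bits at positions {3,5,6,7,9,10,11,12,13,14,15,17,18,19,20,21,22,23,24,25,26,27,28,29,30,31}: 10011011110101000100111101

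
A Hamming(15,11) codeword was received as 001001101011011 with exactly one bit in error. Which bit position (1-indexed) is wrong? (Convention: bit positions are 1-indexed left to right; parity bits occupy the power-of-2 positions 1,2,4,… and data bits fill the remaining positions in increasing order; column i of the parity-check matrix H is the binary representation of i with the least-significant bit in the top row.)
Syndrome s = H · r^T (mod 2), r = 001001101011011:
  s[0] = (101010101010101)·(001001101011011) mod 2 = 0+0+1+0+0+0+1+0+1+0+1+0+0+0+1 mod 2 = 1
  s[1] = (011001100110011)·(001001101011011) mod 2 = 0+0+1+0+0+1+1+0+0+0+1+0+0+1+1 mod 2 = 0
  s[2] = (000111100001111)·(001001101011011) mod 2 = 0+0+0+0+0+1+1+0+0+0+0+1+0+1+1 mod 2 = 1
  s[3] = (000000011111111)·(001001101011011) mod 2 = 0+0+0+0+0+0+0+0+1+0+1+1+0+1+1 mod 2 = 1
Syndrome = 1011
Column i of H is the binary representation of i, so the syndrome is the binary index of the flipped bit.
Read s = 1011 with s[0] as LSB: 1·2^0 + 0·2^1 + 1·2^2 + 1·2^3 = 13.
Error is at bit position 13.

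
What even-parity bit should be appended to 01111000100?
Sum of data bits: 0+1+1+1+1+0+0+0+1+0+0 = 5.
5 mod 2 = 1, so parity bit = 1.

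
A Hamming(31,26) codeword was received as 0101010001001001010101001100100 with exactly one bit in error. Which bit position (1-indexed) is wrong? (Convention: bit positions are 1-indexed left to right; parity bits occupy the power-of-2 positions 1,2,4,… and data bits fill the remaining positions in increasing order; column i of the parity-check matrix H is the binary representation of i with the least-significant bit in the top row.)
Syndrome s = H · r^T (mod 2), r = 0101010001001001010101001100100:
  s[0] = (1010101010101010101010101010101)·(0101010001001001010101001100100) mod 2 = 0+0+0+0+0+0+0+0+0+0+0+0+1+0+0+0+0+0+0+0+0+0+0+0+1+0+0+0+1+0+0 mod 2 = 1
  s[1] = (0110011001100110011001100110011)·(0101010001001001010101001100100) mod 2 = 0+1+0+0+0+1+0+0+0+1+0+0+0+0+0+0+0+1+0+0+0+1+0+0+0+1+0+0+0+0+0 mod 2 = 0
  s[2] = (0001111000011110000111100001111)·(0101010001001001010101001100100) mod 2 = 0+0+0+1+0+1+0+0+0+0+0+0+1+0+0+0+0+0+0+1+0+1+0+0+0+0+0+0+1+0+0 mod 2 = 0
  s[3] = (0000000111111110000000011111111)·(0101010001001001010101001100100) mod 2 = 0+0+0+0+0+0+0+0+0+1+0+0+1+0+0+0+0+0+0+0+0+0+0+0+1+1+0+0+1+0+0 mod 2 = 1
  s[4] = (0000000000000001111111111111111)·(0101010001001001010101001100100) mod 2 = 0+0+0+0+0+0+0+0+0+0+0+0+0+0+0+1+0+1+0+1+0+1+0+0+1+1+0+0+1+0+0 mod 2 = 1
Syndrome = 10011
Column i of H is the binary representation of i, so the syndrome is the binary index of the flipped bit.
Read s = 10011 with s[0] as LSB: 1·2^0 + 0·2^1 + 0·2^2 + 1·2^3 + 1·2^4 = 25.
Error is at bit position 25.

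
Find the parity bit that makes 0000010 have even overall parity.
Sum of data bits: 0+0+0+0+0+1+0 = 1.
1 mod 2 = 1, so parity bit = 1.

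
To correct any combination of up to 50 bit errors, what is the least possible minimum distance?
Correcting t errors requires d_min ≥ 2t + 1 = 2·50 + 1 = 101.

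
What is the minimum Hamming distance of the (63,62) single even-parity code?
d_min = 2 (flipping one data bit also flips the parity bit, so the two closest codewords differ in exactly 2 positions).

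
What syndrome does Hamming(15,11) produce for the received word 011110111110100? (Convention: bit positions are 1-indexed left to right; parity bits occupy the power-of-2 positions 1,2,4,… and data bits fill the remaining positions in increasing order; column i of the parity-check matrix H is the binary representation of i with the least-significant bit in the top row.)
Syndrome s = H · r^T (mod 2), r = 011110111110100:
  s[0] = (101010101010101)·(011110111110100) mod 2 = 0+0+1+0+1+0+1+0+1+0+1+0+1+0+0 mod 2 = 0
  s[1] = (011001100110011)·(011110111110100) mod 2 = 0+1+1+0+0+0+1+0+0+1+1+0+0+0+0 mod 2 = 1
  s[2] = (000111100001111)·(011110111110100) mod 2 = 0+0+0+1+1+0+1+0+0+0+0+0+1+0+0 mod 2 = 0
  s[3] = (000000011111111)·(011110111110100) mod 2 = 0+0+0+0+0+0+0+1+1+1+1+0+1+0+0 mod 2 = 1
Syndrome = 0101
Non-zero syndrome: error at position 10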